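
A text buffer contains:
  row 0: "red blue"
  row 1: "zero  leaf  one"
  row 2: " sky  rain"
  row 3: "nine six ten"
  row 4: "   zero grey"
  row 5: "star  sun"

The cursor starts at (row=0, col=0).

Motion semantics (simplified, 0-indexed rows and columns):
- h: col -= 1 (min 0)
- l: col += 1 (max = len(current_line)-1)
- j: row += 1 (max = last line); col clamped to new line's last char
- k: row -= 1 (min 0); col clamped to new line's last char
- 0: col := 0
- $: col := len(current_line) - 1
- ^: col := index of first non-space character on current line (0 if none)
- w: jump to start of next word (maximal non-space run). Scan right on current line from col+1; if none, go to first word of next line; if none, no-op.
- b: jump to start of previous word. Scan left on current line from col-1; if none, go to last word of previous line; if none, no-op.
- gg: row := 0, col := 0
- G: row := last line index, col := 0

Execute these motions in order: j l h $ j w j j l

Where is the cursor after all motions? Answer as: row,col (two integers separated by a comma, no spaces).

After 1 (j): row=1 col=0 char='z'
After 2 (l): row=1 col=1 char='e'
After 3 (h): row=1 col=0 char='z'
After 4 ($): row=1 col=14 char='e'
After 5 (j): row=2 col=9 char='n'
After 6 (w): row=3 col=0 char='n'
After 7 (j): row=4 col=0 char='_'
After 8 (j): row=5 col=0 char='s'
After 9 (l): row=5 col=1 char='t'

Answer: 5,1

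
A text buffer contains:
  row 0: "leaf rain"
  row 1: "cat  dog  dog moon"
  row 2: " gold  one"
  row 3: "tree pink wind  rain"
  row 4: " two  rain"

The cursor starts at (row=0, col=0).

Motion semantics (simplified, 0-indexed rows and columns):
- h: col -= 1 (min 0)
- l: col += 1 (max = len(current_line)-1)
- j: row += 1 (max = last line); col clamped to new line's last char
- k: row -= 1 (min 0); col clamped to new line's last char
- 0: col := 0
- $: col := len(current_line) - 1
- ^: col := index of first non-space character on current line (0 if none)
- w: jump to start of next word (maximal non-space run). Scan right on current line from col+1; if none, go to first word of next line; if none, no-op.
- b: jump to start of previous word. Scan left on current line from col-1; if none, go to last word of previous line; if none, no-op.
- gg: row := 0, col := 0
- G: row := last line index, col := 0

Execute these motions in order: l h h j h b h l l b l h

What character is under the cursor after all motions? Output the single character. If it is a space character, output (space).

After 1 (l): row=0 col=1 char='e'
After 2 (h): row=0 col=0 char='l'
After 3 (h): row=0 col=0 char='l'
After 4 (j): row=1 col=0 char='c'
After 5 (h): row=1 col=0 char='c'
After 6 (b): row=0 col=5 char='r'
After 7 (h): row=0 col=4 char='_'
After 8 (l): row=0 col=5 char='r'
After 9 (l): row=0 col=6 char='a'
After 10 (b): row=0 col=5 char='r'
After 11 (l): row=0 col=6 char='a'
After 12 (h): row=0 col=5 char='r'

Answer: r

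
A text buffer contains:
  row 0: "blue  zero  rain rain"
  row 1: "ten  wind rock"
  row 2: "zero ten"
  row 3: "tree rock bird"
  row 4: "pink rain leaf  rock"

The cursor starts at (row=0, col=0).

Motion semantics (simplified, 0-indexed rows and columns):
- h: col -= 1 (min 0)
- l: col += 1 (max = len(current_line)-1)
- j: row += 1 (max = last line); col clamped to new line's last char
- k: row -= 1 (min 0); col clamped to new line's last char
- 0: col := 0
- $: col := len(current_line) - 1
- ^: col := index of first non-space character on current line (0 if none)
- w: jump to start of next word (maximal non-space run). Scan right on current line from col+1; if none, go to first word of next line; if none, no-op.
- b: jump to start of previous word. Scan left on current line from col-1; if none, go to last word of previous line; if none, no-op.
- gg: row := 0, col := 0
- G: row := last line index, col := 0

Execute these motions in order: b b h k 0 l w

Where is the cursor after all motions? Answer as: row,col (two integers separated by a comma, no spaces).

After 1 (b): row=0 col=0 char='b'
After 2 (b): row=0 col=0 char='b'
After 3 (h): row=0 col=0 char='b'
After 4 (k): row=0 col=0 char='b'
After 5 (0): row=0 col=0 char='b'
After 6 (l): row=0 col=1 char='l'
After 7 (w): row=0 col=6 char='z'

Answer: 0,6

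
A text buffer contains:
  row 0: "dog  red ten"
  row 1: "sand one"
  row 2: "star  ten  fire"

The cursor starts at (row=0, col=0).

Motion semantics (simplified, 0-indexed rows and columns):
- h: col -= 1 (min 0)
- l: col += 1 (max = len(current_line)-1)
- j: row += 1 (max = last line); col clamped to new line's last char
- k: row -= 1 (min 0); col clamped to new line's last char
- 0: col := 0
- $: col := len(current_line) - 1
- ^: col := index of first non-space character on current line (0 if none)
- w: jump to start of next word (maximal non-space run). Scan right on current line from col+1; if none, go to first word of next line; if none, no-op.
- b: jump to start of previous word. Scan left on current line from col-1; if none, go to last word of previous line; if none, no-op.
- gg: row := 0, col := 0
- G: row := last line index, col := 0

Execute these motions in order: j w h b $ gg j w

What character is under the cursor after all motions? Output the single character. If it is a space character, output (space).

After 1 (j): row=1 col=0 char='s'
After 2 (w): row=1 col=5 char='o'
After 3 (h): row=1 col=4 char='_'
After 4 (b): row=1 col=0 char='s'
After 5 ($): row=1 col=7 char='e'
After 6 (gg): row=0 col=0 char='d'
After 7 (j): row=1 col=0 char='s'
After 8 (w): row=1 col=5 char='o'

Answer: o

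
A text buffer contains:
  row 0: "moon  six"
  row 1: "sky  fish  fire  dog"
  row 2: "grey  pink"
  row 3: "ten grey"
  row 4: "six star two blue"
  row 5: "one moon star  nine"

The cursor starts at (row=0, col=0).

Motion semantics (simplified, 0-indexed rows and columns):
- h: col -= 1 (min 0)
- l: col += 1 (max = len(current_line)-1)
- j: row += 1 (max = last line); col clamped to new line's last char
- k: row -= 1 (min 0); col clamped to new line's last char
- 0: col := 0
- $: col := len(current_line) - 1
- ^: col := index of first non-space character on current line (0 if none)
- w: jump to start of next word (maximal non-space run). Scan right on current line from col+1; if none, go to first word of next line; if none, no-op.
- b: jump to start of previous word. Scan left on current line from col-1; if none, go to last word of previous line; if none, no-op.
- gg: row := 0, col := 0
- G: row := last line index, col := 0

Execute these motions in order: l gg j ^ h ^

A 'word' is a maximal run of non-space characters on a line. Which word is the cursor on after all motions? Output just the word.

Answer: sky

Derivation:
After 1 (l): row=0 col=1 char='o'
After 2 (gg): row=0 col=0 char='m'
After 3 (j): row=1 col=0 char='s'
After 4 (^): row=1 col=0 char='s'
After 5 (h): row=1 col=0 char='s'
After 6 (^): row=1 col=0 char='s'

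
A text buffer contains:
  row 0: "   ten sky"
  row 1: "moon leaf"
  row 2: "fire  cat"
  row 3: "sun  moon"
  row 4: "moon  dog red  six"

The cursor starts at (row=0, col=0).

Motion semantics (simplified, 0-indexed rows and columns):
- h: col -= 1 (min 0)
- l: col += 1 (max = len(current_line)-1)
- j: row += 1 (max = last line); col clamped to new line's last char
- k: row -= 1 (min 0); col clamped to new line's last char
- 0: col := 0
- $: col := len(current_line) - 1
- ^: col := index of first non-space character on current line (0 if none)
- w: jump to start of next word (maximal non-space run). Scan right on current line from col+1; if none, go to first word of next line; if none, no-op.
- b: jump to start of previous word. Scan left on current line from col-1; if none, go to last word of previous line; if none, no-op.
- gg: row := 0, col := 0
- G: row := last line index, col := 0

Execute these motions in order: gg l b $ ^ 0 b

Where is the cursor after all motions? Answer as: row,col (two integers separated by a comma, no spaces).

After 1 (gg): row=0 col=0 char='_'
After 2 (l): row=0 col=1 char='_'
After 3 (b): row=0 col=1 char='_'
After 4 ($): row=0 col=9 char='y'
After 5 (^): row=0 col=3 char='t'
After 6 (0): row=0 col=0 char='_'
After 7 (b): row=0 col=0 char='_'

Answer: 0,0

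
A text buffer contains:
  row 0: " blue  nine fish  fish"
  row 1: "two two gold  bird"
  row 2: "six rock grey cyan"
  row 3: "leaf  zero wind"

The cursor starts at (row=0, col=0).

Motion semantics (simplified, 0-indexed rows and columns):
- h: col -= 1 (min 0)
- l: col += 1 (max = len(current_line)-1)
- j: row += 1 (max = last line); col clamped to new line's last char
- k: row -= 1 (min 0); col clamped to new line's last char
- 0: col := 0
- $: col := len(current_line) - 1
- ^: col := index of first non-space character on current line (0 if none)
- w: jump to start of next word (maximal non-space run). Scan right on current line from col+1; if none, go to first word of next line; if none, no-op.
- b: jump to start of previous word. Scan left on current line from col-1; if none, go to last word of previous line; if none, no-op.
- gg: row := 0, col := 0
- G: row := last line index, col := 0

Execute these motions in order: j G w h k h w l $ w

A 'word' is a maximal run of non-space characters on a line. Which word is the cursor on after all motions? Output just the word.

After 1 (j): row=1 col=0 char='t'
After 2 (G): row=3 col=0 char='l'
After 3 (w): row=3 col=6 char='z'
After 4 (h): row=3 col=5 char='_'
After 5 (k): row=2 col=5 char='o'
After 6 (h): row=2 col=4 char='r'
After 7 (w): row=2 col=9 char='g'
After 8 (l): row=2 col=10 char='r'
After 9 ($): row=2 col=17 char='n'
After 10 (w): row=3 col=0 char='l'

Answer: leaf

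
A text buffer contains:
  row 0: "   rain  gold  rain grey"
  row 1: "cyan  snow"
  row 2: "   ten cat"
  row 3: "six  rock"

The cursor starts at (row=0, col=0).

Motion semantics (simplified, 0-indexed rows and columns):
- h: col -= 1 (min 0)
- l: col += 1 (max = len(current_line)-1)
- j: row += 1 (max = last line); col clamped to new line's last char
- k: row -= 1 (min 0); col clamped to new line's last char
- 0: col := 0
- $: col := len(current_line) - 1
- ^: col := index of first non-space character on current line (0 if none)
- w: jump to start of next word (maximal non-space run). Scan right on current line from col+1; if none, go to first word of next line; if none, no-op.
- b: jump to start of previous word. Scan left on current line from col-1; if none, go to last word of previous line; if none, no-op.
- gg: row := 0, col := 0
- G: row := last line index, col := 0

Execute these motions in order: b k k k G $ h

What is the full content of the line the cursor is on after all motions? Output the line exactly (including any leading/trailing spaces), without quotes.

Answer: six  rock

Derivation:
After 1 (b): row=0 col=0 char='_'
After 2 (k): row=0 col=0 char='_'
After 3 (k): row=0 col=0 char='_'
After 4 (k): row=0 col=0 char='_'
After 5 (G): row=3 col=0 char='s'
After 6 ($): row=3 col=8 char='k'
After 7 (h): row=3 col=7 char='c'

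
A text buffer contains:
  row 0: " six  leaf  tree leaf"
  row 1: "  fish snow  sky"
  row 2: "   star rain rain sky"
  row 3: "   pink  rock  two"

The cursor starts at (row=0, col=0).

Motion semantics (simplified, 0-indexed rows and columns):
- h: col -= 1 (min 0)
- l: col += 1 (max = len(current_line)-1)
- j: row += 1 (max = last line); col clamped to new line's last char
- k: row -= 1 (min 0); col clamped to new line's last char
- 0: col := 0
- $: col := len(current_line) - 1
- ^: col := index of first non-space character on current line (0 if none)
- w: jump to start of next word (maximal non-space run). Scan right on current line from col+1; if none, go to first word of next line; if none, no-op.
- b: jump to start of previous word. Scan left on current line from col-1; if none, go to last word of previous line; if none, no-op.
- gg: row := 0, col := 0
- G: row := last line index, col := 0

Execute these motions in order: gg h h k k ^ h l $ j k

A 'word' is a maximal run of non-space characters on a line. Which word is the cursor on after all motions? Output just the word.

After 1 (gg): row=0 col=0 char='_'
After 2 (h): row=0 col=0 char='_'
After 3 (h): row=0 col=0 char='_'
After 4 (k): row=0 col=0 char='_'
After 5 (k): row=0 col=0 char='_'
After 6 (^): row=0 col=1 char='s'
After 7 (h): row=0 col=0 char='_'
After 8 (l): row=0 col=1 char='s'
After 9 ($): row=0 col=20 char='f'
After 10 (j): row=1 col=15 char='y'
After 11 (k): row=0 col=15 char='e'

Answer: tree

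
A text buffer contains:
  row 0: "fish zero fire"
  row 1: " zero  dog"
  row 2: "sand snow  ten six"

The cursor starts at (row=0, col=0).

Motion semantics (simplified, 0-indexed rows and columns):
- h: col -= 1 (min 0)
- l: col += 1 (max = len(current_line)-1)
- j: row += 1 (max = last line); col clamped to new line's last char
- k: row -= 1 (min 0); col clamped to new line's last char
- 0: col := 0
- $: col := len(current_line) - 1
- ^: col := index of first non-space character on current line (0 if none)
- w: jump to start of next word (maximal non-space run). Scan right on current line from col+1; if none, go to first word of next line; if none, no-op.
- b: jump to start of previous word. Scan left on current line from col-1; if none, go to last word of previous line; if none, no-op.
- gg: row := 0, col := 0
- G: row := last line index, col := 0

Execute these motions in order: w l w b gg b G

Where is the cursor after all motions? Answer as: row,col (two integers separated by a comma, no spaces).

Answer: 2,0

Derivation:
After 1 (w): row=0 col=5 char='z'
After 2 (l): row=0 col=6 char='e'
After 3 (w): row=0 col=10 char='f'
After 4 (b): row=0 col=5 char='z'
After 5 (gg): row=0 col=0 char='f'
After 6 (b): row=0 col=0 char='f'
After 7 (G): row=2 col=0 char='s'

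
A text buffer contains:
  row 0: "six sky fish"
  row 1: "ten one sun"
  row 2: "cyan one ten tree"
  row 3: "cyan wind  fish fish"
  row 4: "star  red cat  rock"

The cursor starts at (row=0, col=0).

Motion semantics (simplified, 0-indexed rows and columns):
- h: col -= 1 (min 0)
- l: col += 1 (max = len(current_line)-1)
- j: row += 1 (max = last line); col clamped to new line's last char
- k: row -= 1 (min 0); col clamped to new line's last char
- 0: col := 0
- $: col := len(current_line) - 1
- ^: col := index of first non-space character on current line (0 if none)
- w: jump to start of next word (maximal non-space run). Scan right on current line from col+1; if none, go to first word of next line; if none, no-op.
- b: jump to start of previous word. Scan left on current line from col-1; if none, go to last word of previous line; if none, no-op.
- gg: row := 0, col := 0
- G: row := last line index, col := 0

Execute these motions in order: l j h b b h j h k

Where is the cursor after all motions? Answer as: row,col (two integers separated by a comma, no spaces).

Answer: 0,2

Derivation:
After 1 (l): row=0 col=1 char='i'
After 2 (j): row=1 col=1 char='e'
After 3 (h): row=1 col=0 char='t'
After 4 (b): row=0 col=8 char='f'
After 5 (b): row=0 col=4 char='s'
After 6 (h): row=0 col=3 char='_'
After 7 (j): row=1 col=3 char='_'
After 8 (h): row=1 col=2 char='n'
After 9 (k): row=0 col=2 char='x'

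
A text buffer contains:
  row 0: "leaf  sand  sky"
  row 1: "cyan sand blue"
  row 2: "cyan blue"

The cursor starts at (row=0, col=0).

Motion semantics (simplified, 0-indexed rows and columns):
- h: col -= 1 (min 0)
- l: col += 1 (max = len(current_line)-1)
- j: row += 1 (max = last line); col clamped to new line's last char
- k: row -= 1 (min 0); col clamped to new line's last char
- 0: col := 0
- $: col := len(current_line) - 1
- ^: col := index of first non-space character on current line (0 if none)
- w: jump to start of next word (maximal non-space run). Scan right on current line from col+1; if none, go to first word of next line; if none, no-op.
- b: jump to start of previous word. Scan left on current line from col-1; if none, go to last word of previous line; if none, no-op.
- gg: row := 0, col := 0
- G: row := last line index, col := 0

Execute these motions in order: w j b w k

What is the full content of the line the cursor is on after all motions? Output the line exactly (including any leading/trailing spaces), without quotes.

Answer: leaf  sand  sky

Derivation:
After 1 (w): row=0 col=6 char='s'
After 2 (j): row=1 col=6 char='a'
After 3 (b): row=1 col=5 char='s'
After 4 (w): row=1 col=10 char='b'
After 5 (k): row=0 col=10 char='_'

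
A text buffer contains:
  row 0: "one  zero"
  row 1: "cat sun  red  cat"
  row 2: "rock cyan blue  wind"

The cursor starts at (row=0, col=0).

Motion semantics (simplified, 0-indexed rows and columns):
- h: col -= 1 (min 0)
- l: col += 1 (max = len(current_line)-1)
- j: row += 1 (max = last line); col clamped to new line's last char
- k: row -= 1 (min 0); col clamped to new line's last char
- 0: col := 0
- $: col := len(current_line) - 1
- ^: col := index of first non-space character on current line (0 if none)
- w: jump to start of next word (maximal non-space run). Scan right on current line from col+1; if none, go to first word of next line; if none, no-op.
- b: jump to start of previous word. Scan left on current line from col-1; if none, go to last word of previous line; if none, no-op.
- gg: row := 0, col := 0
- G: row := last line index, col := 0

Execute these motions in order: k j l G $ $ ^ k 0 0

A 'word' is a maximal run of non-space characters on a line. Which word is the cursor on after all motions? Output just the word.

Answer: cat

Derivation:
After 1 (k): row=0 col=0 char='o'
After 2 (j): row=1 col=0 char='c'
After 3 (l): row=1 col=1 char='a'
After 4 (G): row=2 col=0 char='r'
After 5 ($): row=2 col=19 char='d'
After 6 ($): row=2 col=19 char='d'
After 7 (^): row=2 col=0 char='r'
After 8 (k): row=1 col=0 char='c'
After 9 (0): row=1 col=0 char='c'
After 10 (0): row=1 col=0 char='c'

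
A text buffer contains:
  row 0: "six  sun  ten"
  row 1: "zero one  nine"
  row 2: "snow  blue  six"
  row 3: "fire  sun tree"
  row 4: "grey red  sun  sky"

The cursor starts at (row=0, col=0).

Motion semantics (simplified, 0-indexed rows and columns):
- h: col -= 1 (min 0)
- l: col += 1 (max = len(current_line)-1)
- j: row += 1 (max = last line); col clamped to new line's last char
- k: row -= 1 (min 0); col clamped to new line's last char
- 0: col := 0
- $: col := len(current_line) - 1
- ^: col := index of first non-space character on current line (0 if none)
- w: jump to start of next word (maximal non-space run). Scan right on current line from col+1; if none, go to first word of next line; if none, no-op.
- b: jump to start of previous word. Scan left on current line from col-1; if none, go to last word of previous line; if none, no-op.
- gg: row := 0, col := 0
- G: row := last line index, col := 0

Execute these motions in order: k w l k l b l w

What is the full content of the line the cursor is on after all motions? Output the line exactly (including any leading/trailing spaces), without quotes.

After 1 (k): row=0 col=0 char='s'
After 2 (w): row=0 col=5 char='s'
After 3 (l): row=0 col=6 char='u'
After 4 (k): row=0 col=6 char='u'
After 5 (l): row=0 col=7 char='n'
After 6 (b): row=0 col=5 char='s'
After 7 (l): row=0 col=6 char='u'
After 8 (w): row=0 col=10 char='t'

Answer: six  sun  ten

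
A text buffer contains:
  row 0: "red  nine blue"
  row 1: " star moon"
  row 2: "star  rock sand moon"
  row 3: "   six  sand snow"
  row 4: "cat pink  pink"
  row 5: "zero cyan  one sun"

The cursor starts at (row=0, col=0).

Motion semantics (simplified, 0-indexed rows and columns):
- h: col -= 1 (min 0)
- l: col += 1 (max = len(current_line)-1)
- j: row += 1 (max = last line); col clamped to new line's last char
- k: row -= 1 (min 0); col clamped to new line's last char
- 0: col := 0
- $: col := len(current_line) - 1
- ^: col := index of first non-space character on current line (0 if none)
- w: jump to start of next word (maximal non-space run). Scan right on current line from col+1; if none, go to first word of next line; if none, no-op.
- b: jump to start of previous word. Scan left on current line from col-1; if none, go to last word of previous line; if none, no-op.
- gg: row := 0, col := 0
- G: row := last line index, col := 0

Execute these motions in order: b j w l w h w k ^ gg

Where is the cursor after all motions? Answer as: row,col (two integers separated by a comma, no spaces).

After 1 (b): row=0 col=0 char='r'
After 2 (j): row=1 col=0 char='_'
After 3 (w): row=1 col=1 char='s'
After 4 (l): row=1 col=2 char='t'
After 5 (w): row=1 col=6 char='m'
After 6 (h): row=1 col=5 char='_'
After 7 (w): row=1 col=6 char='m'
After 8 (k): row=0 col=6 char='i'
After 9 (^): row=0 col=0 char='r'
After 10 (gg): row=0 col=0 char='r'

Answer: 0,0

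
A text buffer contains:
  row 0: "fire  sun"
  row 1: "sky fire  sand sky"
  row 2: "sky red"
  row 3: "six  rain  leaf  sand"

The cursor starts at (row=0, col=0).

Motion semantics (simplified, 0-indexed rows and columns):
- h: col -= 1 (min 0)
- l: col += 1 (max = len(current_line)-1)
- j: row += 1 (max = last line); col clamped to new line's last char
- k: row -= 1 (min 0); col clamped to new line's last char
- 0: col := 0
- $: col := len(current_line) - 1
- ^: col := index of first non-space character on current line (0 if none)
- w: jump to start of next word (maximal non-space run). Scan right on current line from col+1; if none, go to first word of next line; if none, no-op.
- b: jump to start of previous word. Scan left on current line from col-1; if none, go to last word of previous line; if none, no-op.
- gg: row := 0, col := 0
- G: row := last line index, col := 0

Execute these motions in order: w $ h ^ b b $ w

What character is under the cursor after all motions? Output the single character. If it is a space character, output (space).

Answer: s

Derivation:
After 1 (w): row=0 col=6 char='s'
After 2 ($): row=0 col=8 char='n'
After 3 (h): row=0 col=7 char='u'
After 4 (^): row=0 col=0 char='f'
After 5 (b): row=0 col=0 char='f'
After 6 (b): row=0 col=0 char='f'
After 7 ($): row=0 col=8 char='n'
After 8 (w): row=1 col=0 char='s'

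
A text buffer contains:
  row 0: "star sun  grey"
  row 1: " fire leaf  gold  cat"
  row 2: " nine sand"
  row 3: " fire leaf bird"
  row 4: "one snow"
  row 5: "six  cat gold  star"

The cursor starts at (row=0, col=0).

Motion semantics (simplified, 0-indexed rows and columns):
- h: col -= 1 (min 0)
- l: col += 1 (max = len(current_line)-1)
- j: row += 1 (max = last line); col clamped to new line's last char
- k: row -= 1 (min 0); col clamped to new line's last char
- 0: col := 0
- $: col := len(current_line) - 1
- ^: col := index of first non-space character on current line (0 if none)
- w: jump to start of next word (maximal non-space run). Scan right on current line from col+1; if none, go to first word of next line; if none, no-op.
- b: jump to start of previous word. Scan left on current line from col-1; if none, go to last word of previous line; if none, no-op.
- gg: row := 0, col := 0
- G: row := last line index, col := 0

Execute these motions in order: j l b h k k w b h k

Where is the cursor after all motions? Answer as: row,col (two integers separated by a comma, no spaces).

Answer: 0,4

Derivation:
After 1 (j): row=1 col=0 char='_'
After 2 (l): row=1 col=1 char='f'
After 3 (b): row=0 col=10 char='g'
After 4 (h): row=0 col=9 char='_'
After 5 (k): row=0 col=9 char='_'
After 6 (k): row=0 col=9 char='_'
After 7 (w): row=0 col=10 char='g'
After 8 (b): row=0 col=5 char='s'
After 9 (h): row=0 col=4 char='_'
After 10 (k): row=0 col=4 char='_'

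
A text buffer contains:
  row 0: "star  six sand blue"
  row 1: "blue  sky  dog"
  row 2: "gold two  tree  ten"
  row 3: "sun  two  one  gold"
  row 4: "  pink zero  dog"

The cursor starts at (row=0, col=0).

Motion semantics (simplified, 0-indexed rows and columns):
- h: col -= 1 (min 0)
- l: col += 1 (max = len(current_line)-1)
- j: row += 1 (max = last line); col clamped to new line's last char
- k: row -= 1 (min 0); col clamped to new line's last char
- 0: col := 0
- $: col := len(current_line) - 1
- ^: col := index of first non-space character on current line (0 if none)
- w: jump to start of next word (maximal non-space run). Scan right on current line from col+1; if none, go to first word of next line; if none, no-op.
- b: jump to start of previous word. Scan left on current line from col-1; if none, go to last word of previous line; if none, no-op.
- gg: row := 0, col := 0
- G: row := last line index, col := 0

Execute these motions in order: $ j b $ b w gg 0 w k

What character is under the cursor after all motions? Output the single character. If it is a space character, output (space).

Answer: s

Derivation:
After 1 ($): row=0 col=18 char='e'
After 2 (j): row=1 col=13 char='g'
After 3 (b): row=1 col=11 char='d'
After 4 ($): row=1 col=13 char='g'
After 5 (b): row=1 col=11 char='d'
After 6 (w): row=2 col=0 char='g'
After 7 (gg): row=0 col=0 char='s'
After 8 (0): row=0 col=0 char='s'
After 9 (w): row=0 col=6 char='s'
After 10 (k): row=0 col=6 char='s'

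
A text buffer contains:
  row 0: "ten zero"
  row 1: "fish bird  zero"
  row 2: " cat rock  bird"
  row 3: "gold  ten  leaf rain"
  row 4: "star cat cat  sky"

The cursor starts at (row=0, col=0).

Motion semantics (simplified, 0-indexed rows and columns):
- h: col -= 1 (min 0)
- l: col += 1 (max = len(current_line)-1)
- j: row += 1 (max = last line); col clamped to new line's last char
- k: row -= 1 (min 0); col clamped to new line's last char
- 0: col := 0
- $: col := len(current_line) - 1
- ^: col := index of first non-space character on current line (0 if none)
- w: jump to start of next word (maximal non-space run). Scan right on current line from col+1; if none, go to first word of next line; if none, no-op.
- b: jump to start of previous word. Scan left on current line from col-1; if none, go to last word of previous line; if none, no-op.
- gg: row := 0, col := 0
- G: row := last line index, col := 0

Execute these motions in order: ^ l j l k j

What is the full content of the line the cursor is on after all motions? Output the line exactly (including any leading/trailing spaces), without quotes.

After 1 (^): row=0 col=0 char='t'
After 2 (l): row=0 col=1 char='e'
After 3 (j): row=1 col=1 char='i'
After 4 (l): row=1 col=2 char='s'
After 5 (k): row=0 col=2 char='n'
After 6 (j): row=1 col=2 char='s'

Answer: fish bird  zero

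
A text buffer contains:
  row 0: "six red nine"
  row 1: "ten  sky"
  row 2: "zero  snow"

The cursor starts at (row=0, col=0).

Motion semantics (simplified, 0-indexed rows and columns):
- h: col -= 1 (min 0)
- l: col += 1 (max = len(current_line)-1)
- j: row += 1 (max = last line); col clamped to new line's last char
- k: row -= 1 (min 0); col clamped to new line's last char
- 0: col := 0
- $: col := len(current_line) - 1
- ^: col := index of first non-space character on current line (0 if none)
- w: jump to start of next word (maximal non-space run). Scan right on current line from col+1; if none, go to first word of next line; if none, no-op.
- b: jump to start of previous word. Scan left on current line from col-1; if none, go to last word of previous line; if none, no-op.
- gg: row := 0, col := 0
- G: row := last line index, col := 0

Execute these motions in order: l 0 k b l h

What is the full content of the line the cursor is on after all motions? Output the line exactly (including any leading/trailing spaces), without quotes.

Answer: six red nine

Derivation:
After 1 (l): row=0 col=1 char='i'
After 2 (0): row=0 col=0 char='s'
After 3 (k): row=0 col=0 char='s'
After 4 (b): row=0 col=0 char='s'
After 5 (l): row=0 col=1 char='i'
After 6 (h): row=0 col=0 char='s'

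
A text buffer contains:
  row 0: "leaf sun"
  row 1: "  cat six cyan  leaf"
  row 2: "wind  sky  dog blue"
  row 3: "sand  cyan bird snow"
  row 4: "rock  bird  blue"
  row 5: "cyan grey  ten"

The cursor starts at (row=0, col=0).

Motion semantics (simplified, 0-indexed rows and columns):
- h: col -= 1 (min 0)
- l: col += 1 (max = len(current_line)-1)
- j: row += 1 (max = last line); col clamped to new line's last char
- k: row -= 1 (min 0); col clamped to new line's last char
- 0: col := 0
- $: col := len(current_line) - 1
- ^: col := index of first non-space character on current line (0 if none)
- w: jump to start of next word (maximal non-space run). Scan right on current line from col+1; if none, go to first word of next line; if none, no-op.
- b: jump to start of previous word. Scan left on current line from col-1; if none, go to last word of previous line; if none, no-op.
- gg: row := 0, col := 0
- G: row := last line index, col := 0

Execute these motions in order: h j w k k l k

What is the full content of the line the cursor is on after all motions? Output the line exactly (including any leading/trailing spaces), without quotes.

After 1 (h): row=0 col=0 char='l'
After 2 (j): row=1 col=0 char='_'
After 3 (w): row=1 col=2 char='c'
After 4 (k): row=0 col=2 char='a'
After 5 (k): row=0 col=2 char='a'
After 6 (l): row=0 col=3 char='f'
After 7 (k): row=0 col=3 char='f'

Answer: leaf sun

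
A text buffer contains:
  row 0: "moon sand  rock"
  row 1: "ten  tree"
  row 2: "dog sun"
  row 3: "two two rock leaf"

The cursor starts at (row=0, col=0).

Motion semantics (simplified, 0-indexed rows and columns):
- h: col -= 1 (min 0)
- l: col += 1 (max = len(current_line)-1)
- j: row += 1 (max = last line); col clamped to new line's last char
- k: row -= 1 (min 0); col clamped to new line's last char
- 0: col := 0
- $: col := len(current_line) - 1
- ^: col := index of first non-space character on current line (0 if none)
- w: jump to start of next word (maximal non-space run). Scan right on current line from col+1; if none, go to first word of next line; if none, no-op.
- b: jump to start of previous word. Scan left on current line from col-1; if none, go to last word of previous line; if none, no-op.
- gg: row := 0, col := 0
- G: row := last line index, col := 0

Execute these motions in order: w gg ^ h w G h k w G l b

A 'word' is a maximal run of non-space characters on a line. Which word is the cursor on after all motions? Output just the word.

Answer: two

Derivation:
After 1 (w): row=0 col=5 char='s'
After 2 (gg): row=0 col=0 char='m'
After 3 (^): row=0 col=0 char='m'
After 4 (h): row=0 col=0 char='m'
After 5 (w): row=0 col=5 char='s'
After 6 (G): row=3 col=0 char='t'
After 7 (h): row=3 col=0 char='t'
After 8 (k): row=2 col=0 char='d'
After 9 (w): row=2 col=4 char='s'
After 10 (G): row=3 col=0 char='t'
After 11 (l): row=3 col=1 char='w'
After 12 (b): row=3 col=0 char='t'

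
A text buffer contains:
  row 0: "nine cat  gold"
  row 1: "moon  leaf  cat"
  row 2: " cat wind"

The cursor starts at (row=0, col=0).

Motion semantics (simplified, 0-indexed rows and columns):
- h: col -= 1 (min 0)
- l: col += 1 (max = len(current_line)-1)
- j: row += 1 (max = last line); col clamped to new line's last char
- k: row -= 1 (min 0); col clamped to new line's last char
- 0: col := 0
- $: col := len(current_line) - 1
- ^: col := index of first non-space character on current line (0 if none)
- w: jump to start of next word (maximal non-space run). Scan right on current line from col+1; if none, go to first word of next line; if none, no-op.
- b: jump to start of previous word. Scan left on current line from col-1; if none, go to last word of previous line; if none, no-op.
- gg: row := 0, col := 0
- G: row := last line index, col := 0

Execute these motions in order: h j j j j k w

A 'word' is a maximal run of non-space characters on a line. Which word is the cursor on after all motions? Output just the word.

Answer: leaf

Derivation:
After 1 (h): row=0 col=0 char='n'
After 2 (j): row=1 col=0 char='m'
After 3 (j): row=2 col=0 char='_'
After 4 (j): row=2 col=0 char='_'
After 5 (j): row=2 col=0 char='_'
After 6 (k): row=1 col=0 char='m'
After 7 (w): row=1 col=6 char='l'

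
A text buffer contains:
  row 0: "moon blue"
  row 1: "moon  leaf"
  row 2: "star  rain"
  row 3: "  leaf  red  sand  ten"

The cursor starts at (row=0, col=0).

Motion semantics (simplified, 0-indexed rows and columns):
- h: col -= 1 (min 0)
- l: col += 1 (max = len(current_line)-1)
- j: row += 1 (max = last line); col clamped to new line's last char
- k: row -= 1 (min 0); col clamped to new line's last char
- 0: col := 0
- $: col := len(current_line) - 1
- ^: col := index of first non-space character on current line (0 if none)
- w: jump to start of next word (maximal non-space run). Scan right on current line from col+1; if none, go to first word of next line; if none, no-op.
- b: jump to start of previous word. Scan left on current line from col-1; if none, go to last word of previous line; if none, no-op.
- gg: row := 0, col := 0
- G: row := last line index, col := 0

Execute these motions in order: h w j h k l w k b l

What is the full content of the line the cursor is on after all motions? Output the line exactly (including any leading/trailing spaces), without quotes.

Answer: moon blue

Derivation:
After 1 (h): row=0 col=0 char='m'
After 2 (w): row=0 col=5 char='b'
After 3 (j): row=1 col=5 char='_'
After 4 (h): row=1 col=4 char='_'
After 5 (k): row=0 col=4 char='_'
After 6 (l): row=0 col=5 char='b'
After 7 (w): row=1 col=0 char='m'
After 8 (k): row=0 col=0 char='m'
After 9 (b): row=0 col=0 char='m'
After 10 (l): row=0 col=1 char='o'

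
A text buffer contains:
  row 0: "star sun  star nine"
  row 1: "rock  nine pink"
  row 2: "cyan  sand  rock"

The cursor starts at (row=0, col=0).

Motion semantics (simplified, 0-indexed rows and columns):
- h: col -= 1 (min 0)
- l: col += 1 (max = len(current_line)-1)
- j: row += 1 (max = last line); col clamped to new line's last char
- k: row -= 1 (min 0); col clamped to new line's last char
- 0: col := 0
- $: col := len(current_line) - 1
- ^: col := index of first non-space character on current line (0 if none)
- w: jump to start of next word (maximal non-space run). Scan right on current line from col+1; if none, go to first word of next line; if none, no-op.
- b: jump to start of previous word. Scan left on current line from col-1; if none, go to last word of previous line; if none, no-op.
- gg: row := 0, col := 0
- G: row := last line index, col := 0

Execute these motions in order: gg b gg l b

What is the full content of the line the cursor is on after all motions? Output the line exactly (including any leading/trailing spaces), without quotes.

After 1 (gg): row=0 col=0 char='s'
After 2 (b): row=0 col=0 char='s'
After 3 (gg): row=0 col=0 char='s'
After 4 (l): row=0 col=1 char='t'
After 5 (b): row=0 col=0 char='s'

Answer: star sun  star nine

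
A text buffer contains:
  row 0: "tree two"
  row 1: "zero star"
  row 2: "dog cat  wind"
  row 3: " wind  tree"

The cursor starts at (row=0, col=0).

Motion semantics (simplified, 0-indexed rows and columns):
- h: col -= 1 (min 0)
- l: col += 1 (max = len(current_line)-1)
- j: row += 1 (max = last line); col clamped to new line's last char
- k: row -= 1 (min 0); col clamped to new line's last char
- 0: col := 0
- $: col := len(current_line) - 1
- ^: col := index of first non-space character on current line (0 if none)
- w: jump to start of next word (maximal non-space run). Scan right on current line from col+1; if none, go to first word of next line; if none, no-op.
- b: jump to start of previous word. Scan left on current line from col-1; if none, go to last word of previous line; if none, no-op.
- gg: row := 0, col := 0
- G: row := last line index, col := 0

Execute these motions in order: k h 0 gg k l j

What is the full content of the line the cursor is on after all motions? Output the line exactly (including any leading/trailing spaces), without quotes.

Answer: zero star

Derivation:
After 1 (k): row=0 col=0 char='t'
After 2 (h): row=0 col=0 char='t'
After 3 (0): row=0 col=0 char='t'
After 4 (gg): row=0 col=0 char='t'
After 5 (k): row=0 col=0 char='t'
After 6 (l): row=0 col=1 char='r'
After 7 (j): row=1 col=1 char='e'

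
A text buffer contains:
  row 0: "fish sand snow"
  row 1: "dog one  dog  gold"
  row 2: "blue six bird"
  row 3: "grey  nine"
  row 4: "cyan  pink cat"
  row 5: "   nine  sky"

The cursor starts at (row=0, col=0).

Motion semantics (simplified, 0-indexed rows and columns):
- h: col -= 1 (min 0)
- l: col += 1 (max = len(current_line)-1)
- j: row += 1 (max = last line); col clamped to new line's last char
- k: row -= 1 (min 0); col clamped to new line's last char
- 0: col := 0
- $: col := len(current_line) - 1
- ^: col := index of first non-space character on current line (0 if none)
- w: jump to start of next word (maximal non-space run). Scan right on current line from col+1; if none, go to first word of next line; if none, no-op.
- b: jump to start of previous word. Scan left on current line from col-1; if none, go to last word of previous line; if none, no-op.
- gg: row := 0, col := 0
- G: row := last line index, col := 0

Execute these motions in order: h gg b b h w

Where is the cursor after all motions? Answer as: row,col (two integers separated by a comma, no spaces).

Answer: 0,5

Derivation:
After 1 (h): row=0 col=0 char='f'
After 2 (gg): row=0 col=0 char='f'
After 3 (b): row=0 col=0 char='f'
After 4 (b): row=0 col=0 char='f'
After 5 (h): row=0 col=0 char='f'
After 6 (w): row=0 col=5 char='s'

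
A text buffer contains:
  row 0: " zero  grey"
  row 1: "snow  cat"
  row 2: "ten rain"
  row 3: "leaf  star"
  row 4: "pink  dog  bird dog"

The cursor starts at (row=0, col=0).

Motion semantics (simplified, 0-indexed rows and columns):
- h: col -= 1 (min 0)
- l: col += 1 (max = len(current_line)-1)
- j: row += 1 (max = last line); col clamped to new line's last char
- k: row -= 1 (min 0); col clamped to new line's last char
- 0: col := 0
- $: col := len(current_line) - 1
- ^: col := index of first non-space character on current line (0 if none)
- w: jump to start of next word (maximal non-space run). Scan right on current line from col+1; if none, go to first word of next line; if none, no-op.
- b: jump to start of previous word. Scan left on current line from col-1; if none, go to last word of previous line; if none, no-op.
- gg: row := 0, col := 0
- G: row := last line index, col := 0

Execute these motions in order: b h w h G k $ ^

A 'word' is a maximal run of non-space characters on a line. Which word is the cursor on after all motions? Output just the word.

After 1 (b): row=0 col=0 char='_'
After 2 (h): row=0 col=0 char='_'
After 3 (w): row=0 col=1 char='z'
After 4 (h): row=0 col=0 char='_'
After 5 (G): row=4 col=0 char='p'
After 6 (k): row=3 col=0 char='l'
After 7 ($): row=3 col=9 char='r'
After 8 (^): row=3 col=0 char='l'

Answer: leaf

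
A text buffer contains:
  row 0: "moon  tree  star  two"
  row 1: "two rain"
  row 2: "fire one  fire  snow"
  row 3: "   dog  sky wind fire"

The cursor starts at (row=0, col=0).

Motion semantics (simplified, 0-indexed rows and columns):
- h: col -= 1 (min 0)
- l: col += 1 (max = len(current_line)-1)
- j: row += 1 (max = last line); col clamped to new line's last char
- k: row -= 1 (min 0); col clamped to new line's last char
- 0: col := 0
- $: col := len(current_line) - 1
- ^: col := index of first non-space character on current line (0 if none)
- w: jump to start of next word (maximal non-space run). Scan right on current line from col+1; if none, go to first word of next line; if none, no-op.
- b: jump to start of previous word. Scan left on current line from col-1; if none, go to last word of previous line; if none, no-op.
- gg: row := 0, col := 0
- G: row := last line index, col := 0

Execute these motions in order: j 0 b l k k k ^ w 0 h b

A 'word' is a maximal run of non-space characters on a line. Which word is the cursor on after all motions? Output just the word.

After 1 (j): row=1 col=0 char='t'
After 2 (0): row=1 col=0 char='t'
After 3 (b): row=0 col=18 char='t'
After 4 (l): row=0 col=19 char='w'
After 5 (k): row=0 col=19 char='w'
After 6 (k): row=0 col=19 char='w'
After 7 (k): row=0 col=19 char='w'
After 8 (^): row=0 col=0 char='m'
After 9 (w): row=0 col=6 char='t'
After 10 (0): row=0 col=0 char='m'
After 11 (h): row=0 col=0 char='m'
After 12 (b): row=0 col=0 char='m'

Answer: moon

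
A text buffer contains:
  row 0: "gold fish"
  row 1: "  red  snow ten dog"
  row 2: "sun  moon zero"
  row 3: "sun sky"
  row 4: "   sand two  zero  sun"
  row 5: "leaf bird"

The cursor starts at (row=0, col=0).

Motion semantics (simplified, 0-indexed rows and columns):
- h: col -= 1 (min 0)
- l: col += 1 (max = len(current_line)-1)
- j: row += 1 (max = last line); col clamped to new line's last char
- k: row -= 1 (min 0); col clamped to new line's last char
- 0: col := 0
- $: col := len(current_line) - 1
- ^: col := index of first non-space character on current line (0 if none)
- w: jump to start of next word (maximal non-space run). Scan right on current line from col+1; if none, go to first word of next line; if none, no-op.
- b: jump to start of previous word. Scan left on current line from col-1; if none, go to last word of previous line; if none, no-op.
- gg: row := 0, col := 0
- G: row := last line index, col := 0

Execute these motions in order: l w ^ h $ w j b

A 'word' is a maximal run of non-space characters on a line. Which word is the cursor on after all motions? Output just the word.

After 1 (l): row=0 col=1 char='o'
After 2 (w): row=0 col=5 char='f'
After 3 (^): row=0 col=0 char='g'
After 4 (h): row=0 col=0 char='g'
After 5 ($): row=0 col=8 char='h'
After 6 (w): row=1 col=2 char='r'
After 7 (j): row=2 col=2 char='n'
After 8 (b): row=2 col=0 char='s'

Answer: sun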